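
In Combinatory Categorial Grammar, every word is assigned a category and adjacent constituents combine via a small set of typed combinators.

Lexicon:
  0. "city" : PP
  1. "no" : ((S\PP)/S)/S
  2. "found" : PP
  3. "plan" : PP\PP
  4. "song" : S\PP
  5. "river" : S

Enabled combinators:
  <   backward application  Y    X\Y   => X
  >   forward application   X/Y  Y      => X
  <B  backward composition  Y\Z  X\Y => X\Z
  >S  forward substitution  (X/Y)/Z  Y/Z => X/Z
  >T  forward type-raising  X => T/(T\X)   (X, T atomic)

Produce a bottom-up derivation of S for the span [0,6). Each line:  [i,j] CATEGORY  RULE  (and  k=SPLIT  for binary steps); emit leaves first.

[0,1] PP  lex  "city"
[1,2] ((S\PP)/S)/S  lex  "no"
[2,3] PP  lex  "found"
[3,4] PP\PP  lex  "plan"
[4,5] S\PP  lex  "song"
[3,5] S\PP  <B  k=4
[2,5] S  <  k=3
[1,5] (S\PP)/S  >  k=2
[5,6] S  lex  "river"
[1,6] S\PP  >  k=5
[0,6] S  <  k=1

[0,6] S   <
  [0,1] "city" : PP
  [1,6] S\PP   >
    [1,5] (S\PP)/S   >
      [1,2] "no" : ((S\PP)/S)/S
      [2,5] S   <
        [2,3] "found" : PP
        [3,5] S\PP   <B
          [3,4] "plan" : PP\PP
          [4,5] "song" : S\PP
    [5,6] "river" : S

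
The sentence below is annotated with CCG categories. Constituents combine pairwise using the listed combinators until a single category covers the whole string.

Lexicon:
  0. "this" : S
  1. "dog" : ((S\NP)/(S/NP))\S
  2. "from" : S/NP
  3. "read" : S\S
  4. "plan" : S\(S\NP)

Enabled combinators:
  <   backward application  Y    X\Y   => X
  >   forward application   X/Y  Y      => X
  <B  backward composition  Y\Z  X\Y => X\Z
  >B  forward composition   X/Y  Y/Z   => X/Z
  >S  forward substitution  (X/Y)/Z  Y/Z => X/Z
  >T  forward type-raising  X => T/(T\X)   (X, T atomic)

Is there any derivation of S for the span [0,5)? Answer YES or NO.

[0,5] S   <
  [0,4] S\NP   <B
    [0,3] S\NP   >
      [0,2] (S\NP)/(S/NP)   <
        [0,1] "this" : S
        [1,2] "dog" : ((S\NP)/(S/NP))\S
      [2,3] "from" : S/NP
    [3,4] "read" : S\S
  [4,5] "plan" : S\(S\NP)

YES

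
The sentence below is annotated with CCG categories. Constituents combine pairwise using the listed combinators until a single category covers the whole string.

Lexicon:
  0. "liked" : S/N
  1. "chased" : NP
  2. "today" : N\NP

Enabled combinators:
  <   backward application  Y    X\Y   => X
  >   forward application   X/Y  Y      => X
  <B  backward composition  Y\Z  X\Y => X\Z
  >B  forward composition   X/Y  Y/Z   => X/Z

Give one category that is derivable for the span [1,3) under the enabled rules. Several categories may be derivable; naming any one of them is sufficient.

N

[0,3] S   >
  [0,1] "liked" : S/N
  [1,3] N   <
    [1,2] "chased" : NP
    [2,3] "today" : N\NP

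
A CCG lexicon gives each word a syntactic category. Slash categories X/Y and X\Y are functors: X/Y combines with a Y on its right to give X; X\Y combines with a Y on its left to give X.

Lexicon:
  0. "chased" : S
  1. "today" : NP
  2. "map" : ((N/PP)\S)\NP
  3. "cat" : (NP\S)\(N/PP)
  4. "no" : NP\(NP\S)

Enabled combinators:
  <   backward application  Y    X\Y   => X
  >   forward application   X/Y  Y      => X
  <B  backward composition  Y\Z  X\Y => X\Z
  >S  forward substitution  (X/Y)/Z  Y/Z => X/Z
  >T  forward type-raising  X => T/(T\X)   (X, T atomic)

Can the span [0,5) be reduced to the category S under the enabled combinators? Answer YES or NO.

NO

S NP ((N/PP)\S)\NP (NP\S)\(N/PP) NP\(NP\S)
CKY chart[0,5] = {N/(N\NP), NP, NP/(NP\NP), PP/(PP\NP), S/(S\NP)}; S ∉ chart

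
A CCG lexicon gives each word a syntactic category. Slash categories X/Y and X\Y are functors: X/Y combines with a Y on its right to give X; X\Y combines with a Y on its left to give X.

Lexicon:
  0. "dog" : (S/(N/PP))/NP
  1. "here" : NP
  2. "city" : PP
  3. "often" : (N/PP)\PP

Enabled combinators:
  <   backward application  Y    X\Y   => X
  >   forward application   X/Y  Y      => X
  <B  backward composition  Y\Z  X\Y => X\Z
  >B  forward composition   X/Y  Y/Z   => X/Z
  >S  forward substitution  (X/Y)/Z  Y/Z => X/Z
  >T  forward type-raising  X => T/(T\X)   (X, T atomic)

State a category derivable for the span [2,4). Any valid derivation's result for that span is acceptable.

N/PP

[0,4] S   >
  [0,2] S/(N/PP)   >
    [0,1] "dog" : (S/(N/PP))/NP
    [1,2] "here" : NP
  [2,4] N/PP   <
    [2,3] "city" : PP
    [3,4] "often" : (N/PP)\PP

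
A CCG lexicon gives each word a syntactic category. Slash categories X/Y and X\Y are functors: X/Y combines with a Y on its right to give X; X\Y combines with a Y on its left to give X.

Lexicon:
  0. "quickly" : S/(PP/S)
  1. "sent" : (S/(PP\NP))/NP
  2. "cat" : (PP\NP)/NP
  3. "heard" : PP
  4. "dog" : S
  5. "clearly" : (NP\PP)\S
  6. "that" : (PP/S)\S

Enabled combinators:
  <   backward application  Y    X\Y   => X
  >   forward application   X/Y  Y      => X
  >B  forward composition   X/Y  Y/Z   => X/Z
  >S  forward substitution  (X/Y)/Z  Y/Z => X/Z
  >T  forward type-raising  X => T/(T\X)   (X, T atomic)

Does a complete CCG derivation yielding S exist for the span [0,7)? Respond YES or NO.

[0,7] S   >
  [0,1] "quickly" : S/(PP/S)
  [1,7] PP/S   <
    [1,6] S   >
      [1,3] S/NP   >S
        [1,2] "sent" : (S/(PP\NP))/NP
        [2,3] "cat" : (PP\NP)/NP
      [3,6] NP   <
        [3,4] "heard" : PP
        [4,6] NP\PP   <
          [4,5] "dog" : S
          [5,6] "clearly" : (NP\PP)\S
    [6,7] "that" : (PP/S)\S

YES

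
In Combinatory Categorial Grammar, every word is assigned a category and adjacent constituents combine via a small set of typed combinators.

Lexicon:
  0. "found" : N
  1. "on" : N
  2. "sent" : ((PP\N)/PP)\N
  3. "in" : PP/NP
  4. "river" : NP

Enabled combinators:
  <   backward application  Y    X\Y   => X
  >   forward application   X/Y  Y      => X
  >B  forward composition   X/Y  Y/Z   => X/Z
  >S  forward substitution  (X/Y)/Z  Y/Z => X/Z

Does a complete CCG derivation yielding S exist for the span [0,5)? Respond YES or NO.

NO

N N ((PP\N)/PP)\N PP/NP NP
CKY chart[0,5] = {PP}; S ∉ chart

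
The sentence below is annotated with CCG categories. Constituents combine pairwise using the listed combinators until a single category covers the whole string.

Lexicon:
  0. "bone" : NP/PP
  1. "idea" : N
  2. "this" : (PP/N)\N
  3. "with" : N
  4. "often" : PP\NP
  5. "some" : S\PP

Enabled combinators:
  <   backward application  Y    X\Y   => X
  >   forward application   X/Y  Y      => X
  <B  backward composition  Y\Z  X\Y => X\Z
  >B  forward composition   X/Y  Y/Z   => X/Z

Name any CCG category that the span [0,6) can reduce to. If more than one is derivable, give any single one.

S

[0,6] S   <
  [0,4] NP   >
    [0,1] "bone" : NP/PP
    [1,4] PP   >
      [1,3] PP/N   <
        [1,2] "idea" : N
        [2,3] "this" : (PP/N)\N
      [3,4] "with" : N
  [4,6] S\NP   <B
    [4,5] "often" : PP\NP
    [5,6] "some" : S\PP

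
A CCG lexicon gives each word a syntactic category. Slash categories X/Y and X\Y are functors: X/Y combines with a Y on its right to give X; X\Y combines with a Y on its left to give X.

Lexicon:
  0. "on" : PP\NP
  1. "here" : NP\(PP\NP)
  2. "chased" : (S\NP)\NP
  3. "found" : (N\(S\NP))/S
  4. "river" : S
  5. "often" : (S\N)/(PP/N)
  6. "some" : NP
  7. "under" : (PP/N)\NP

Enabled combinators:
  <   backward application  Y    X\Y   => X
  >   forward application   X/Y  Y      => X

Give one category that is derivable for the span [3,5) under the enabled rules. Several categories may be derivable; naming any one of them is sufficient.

N\(S\NP)

[0,8] S   <
  [0,5] N   <
    [0,3] S\NP   <
      [0,2] NP   <
        [0,1] "on" : PP\NP
        [1,2] "here" : NP\(PP\NP)
      [2,3] "chased" : (S\NP)\NP
    [3,5] N\(S\NP)   >
      [3,4] "found" : (N\(S\NP))/S
      [4,5] "river" : S
  [5,8] S\N   >
    [5,6] "often" : (S\N)/(PP/N)
    [6,8] PP/N   <
      [6,7] "some" : NP
      [7,8] "under" : (PP/N)\NP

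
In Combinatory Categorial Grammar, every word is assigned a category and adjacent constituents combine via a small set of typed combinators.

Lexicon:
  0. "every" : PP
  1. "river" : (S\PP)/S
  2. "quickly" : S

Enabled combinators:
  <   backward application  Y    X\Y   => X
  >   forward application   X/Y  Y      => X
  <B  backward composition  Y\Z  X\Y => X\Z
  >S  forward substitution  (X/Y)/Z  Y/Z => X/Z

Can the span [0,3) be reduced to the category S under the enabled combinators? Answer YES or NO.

[0,3] S   <
  [0,1] "every" : PP
  [1,3] S\PP   >
    [1,2] "river" : (S\PP)/S
    [2,3] "quickly" : S

YES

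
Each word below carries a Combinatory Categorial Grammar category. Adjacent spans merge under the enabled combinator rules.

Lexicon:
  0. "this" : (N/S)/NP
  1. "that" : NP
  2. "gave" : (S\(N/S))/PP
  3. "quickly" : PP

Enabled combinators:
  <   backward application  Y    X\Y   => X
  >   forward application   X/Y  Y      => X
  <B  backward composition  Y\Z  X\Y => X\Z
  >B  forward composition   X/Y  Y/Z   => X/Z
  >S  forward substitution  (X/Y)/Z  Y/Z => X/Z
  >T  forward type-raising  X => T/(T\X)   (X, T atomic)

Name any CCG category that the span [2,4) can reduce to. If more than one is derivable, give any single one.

[0,4] S   <
  [0,2] N/S   >
    [0,1] "this" : (N/S)/NP
    [1,2] "that" : NP
  [2,4] S\(N/S)   >
    [2,3] "gave" : (S\(N/S))/PP
    [3,4] "quickly" : PP

S\(N/S)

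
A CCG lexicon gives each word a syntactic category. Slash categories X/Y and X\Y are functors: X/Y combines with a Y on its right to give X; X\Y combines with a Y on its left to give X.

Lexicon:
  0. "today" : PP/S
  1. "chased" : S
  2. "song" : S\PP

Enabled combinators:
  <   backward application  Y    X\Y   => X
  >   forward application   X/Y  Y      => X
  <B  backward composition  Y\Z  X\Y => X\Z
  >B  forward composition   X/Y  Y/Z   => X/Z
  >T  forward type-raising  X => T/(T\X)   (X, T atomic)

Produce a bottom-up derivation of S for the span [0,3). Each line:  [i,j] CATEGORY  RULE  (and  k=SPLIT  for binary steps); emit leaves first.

[0,3] S   <
  [0,2] PP   >
    [0,1] "today" : PP/S
    [1,2] "chased" : S
  [2,3] "song" : S\PP

[0,1] PP/S  lex  "today"
[1,2] S  lex  "chased"
[0,2] PP  >  k=1
[2,3] S\PP  lex  "song"
[0,3] S  <  k=2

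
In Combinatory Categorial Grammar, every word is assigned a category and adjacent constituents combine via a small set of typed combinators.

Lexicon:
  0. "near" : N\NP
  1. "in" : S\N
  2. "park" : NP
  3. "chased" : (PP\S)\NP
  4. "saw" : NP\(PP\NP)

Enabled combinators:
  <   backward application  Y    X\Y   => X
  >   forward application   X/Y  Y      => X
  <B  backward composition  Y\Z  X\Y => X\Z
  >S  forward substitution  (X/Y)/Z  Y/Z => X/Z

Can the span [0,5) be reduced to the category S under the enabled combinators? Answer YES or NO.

N\NP S\N NP (PP\S)\NP NP\(PP\NP)
CKY chart[0,5] = {NP}; S ∉ chart

NO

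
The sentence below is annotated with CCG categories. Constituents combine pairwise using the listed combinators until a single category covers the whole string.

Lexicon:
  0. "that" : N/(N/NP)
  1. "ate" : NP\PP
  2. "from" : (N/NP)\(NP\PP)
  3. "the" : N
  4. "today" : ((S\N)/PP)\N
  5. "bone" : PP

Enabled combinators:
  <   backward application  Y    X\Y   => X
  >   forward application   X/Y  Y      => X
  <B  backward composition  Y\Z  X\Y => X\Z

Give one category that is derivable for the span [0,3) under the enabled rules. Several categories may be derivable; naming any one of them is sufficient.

[0,6] S   <
  [0,3] N   >
    [0,1] "that" : N/(N/NP)
    [1,3] N/NP   <
      [1,2] "ate" : NP\PP
      [2,3] "from" : (N/NP)\(NP\PP)
  [3,6] S\N   >
    [3,5] (S\N)/PP   <
      [3,4] "the" : N
      [4,5] "today" : ((S\N)/PP)\N
    [5,6] "bone" : PP

N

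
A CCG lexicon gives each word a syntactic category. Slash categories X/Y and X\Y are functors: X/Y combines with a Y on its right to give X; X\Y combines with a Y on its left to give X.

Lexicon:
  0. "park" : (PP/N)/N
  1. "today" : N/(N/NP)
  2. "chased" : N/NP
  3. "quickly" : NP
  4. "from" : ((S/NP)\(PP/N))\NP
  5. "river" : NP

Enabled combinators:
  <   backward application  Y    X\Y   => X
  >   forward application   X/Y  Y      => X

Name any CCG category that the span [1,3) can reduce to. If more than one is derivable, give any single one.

N

[0,6] S   >
  [0,5] S/NP   <
    [0,3] PP/N   >
      [0,1] "park" : (PP/N)/N
      [1,3] N   >
        [1,2] "today" : N/(N/NP)
        [2,3] "chased" : N/NP
    [3,5] (S/NP)\(PP/N)   <
      [3,4] "quickly" : NP
      [4,5] "from" : ((S/NP)\(PP/N))\NP
  [5,6] "river" : NP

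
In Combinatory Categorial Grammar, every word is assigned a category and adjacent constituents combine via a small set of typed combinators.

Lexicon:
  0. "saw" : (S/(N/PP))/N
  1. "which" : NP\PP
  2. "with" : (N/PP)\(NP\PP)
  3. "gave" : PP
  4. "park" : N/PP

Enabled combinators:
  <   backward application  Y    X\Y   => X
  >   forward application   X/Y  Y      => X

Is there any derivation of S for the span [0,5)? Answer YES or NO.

YES

[0,5] S   >
  [0,4] S/(N/PP)   >
    [0,1] "saw" : (S/(N/PP))/N
    [1,4] N   >
      [1,3] N/PP   <
        [1,2] "which" : NP\PP
        [2,3] "with" : (N/PP)\(NP\PP)
      [3,4] "gave" : PP
  [4,5] "park" : N/PP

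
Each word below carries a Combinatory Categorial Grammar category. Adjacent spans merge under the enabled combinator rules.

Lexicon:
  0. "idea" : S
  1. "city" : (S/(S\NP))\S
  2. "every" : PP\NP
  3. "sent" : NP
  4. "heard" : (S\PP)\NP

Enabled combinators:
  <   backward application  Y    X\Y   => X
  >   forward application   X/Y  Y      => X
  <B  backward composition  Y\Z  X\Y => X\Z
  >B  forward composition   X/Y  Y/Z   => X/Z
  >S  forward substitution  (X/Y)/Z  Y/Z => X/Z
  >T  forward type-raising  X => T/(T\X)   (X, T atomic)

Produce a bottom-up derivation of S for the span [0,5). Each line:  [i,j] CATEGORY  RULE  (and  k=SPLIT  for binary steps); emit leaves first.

[0,5] S   >
  [0,2] S/(S\NP)   <
    [0,1] "idea" : S
    [1,2] "city" : (S/(S\NP))\S
  [2,5] S\NP   <B
    [2,3] "every" : PP\NP
    [3,5] S\PP   <
      [3,4] "sent" : NP
      [4,5] "heard" : (S\PP)\NP

[0,1] S  lex  "idea"
[1,2] (S/(S\NP))\S  lex  "city"
[0,2] S/(S\NP)  <  k=1
[2,3] PP\NP  lex  "every"
[3,4] NP  lex  "sent"
[4,5] (S\PP)\NP  lex  "heard"
[3,5] S\PP  <  k=4
[2,5] S\NP  <B  k=3
[0,5] S  >  k=2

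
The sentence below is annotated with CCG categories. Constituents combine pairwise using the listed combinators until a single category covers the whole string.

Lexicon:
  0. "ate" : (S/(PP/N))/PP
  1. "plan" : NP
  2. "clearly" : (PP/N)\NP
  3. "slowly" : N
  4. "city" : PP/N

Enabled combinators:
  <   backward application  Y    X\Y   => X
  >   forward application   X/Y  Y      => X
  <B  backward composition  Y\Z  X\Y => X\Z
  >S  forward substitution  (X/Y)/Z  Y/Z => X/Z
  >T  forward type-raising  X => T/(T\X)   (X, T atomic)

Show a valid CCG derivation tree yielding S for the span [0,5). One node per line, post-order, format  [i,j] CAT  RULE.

[0,5] S   >
  [0,4] S/(PP/N)   >
    [0,1] "ate" : (S/(PP/N))/PP
    [1,4] PP   >
      [1,3] PP/N   <
        [1,2] "plan" : NP
        [2,3] "clearly" : (PP/N)\NP
      [3,4] "slowly" : N
  [4,5] "city" : PP/N

[0,1] (S/(PP/N))/PP  lex  "ate"
[1,2] NP  lex  "plan"
[2,3] (PP/N)\NP  lex  "clearly"
[1,3] PP/N  <  k=2
[3,4] N  lex  "slowly"
[1,4] PP  >  k=3
[0,4] S/(PP/N)  >  k=1
[4,5] PP/N  lex  "city"
[0,5] S  >  k=4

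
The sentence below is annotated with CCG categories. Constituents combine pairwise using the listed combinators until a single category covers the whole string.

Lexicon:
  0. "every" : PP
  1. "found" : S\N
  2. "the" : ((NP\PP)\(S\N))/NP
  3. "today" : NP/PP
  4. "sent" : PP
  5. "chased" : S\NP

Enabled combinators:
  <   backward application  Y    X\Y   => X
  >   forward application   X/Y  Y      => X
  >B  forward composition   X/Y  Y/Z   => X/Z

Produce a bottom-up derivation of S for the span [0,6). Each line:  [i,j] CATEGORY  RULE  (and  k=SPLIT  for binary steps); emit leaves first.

[0,6] S   <
  [0,5] NP   <
    [0,1] "every" : PP
    [1,5] NP\PP   <
      [1,2] "found" : S\N
      [2,5] (NP\PP)\(S\N)   >
        [2,3] "the" : ((NP\PP)\(S\N))/NP
        [3,5] NP   >
          [3,4] "today" : NP/PP
          [4,5] "sent" : PP
  [5,6] "chased" : S\NP

[0,1] PP  lex  "every"
[1,2] S\N  lex  "found"
[2,3] ((NP\PP)\(S\N))/NP  lex  "the"
[3,4] NP/PP  lex  "today"
[4,5] PP  lex  "sent"
[3,5] NP  >  k=4
[2,5] (NP\PP)\(S\N)  >  k=3
[1,5] NP\PP  <  k=2
[0,5] NP  <  k=1
[5,6] S\NP  lex  "chased"
[0,6] S  <  k=5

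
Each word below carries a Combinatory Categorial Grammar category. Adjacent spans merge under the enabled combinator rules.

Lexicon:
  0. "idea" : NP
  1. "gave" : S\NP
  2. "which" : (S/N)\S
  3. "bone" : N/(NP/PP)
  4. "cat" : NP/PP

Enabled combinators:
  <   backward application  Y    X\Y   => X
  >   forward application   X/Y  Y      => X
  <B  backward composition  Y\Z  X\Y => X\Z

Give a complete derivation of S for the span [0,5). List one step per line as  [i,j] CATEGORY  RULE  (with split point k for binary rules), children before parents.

[0,1] NP  lex  "idea"
[1,2] S\NP  lex  "gave"
[0,2] S  <  k=1
[2,3] (S/N)\S  lex  "which"
[0,3] S/N  <  k=2
[3,4] N/(NP/PP)  lex  "bone"
[4,5] NP/PP  lex  "cat"
[3,5] N  >  k=4
[0,5] S  >  k=3

[0,5] S   >
  [0,3] S/N   <
    [0,2] S   <
      [0,1] "idea" : NP
      [1,2] "gave" : S\NP
    [2,3] "which" : (S/N)\S
  [3,5] N   >
    [3,4] "bone" : N/(NP/PP)
    [4,5] "cat" : NP/PP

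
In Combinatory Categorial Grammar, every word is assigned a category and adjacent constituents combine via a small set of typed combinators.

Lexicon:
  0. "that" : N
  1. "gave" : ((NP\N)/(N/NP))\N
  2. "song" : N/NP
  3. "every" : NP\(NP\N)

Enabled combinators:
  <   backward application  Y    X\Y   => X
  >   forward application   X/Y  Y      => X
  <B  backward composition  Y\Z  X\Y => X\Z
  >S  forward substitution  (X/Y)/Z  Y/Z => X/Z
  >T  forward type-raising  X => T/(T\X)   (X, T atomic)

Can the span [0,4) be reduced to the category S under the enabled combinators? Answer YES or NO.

N ((NP\N)/(N/NP))\N N/NP NP\(NP\N)
CKY chart[0,4] = {N/(N\NP), NP, NP/(NP\NP), PP/(PP\NP), S/(S\NP)}; S ∉ chart

NO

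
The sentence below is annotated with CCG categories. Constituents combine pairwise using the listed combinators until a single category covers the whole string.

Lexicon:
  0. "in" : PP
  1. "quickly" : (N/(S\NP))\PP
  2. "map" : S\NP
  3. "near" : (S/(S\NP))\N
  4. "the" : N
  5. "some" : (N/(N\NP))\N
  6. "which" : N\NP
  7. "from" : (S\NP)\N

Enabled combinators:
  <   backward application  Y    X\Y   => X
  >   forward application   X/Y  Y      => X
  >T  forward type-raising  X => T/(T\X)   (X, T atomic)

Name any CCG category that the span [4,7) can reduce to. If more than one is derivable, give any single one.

[0,8] S   >
  [0,4] S/(S\NP)   <
    [0,3] N   >
      [0,2] N/(S\NP)   <
        [0,1] "in" : PP
        [1,2] "quickly" : (N/(S\NP))\PP
      [2,3] "map" : S\NP
    [3,4] "near" : (S/(S\NP))\N
  [4,8] S\NP   <
    [4,7] N   >
      [4,6] N/(N\NP)   <
        [4,5] "the" : N
        [5,6] "some" : (N/(N\NP))\N
      [6,7] "which" : N\NP
    [7,8] "from" : (S\NP)\N

N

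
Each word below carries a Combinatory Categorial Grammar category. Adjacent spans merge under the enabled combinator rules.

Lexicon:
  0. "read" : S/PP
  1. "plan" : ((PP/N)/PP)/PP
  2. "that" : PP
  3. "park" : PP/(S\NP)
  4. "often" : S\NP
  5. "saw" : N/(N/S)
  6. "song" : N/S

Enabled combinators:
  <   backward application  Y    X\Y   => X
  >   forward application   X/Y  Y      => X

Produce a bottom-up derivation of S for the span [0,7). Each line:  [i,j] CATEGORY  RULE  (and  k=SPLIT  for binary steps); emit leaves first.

[0,1] S/PP  lex  "read"
[1,2] ((PP/N)/PP)/PP  lex  "plan"
[2,3] PP  lex  "that"
[1,3] (PP/N)/PP  >  k=2
[3,4] PP/(S\NP)  lex  "park"
[4,5] S\NP  lex  "often"
[3,5] PP  >  k=4
[1,5] PP/N  >  k=3
[5,6] N/(N/S)  lex  "saw"
[6,7] N/S  lex  "song"
[5,7] N  >  k=6
[1,7] PP  >  k=5
[0,7] S  >  k=1

[0,7] S   >
  [0,1] "read" : S/PP
  [1,7] PP   >
    [1,5] PP/N   >
      [1,3] (PP/N)/PP   >
        [1,2] "plan" : ((PP/N)/PP)/PP
        [2,3] "that" : PP
      [3,5] PP   >
        [3,4] "park" : PP/(S\NP)
        [4,5] "often" : S\NP
    [5,7] N   >
      [5,6] "saw" : N/(N/S)
      [6,7] "song" : N/S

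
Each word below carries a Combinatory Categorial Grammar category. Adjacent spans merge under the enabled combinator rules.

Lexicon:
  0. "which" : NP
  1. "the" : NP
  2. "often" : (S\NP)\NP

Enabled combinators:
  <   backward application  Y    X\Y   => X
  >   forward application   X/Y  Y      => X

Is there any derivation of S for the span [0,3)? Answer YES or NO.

YES

[0,3] S   <
  [0,1] "which" : NP
  [1,3] S\NP   <
    [1,2] "the" : NP
    [2,3] "often" : (S\NP)\NP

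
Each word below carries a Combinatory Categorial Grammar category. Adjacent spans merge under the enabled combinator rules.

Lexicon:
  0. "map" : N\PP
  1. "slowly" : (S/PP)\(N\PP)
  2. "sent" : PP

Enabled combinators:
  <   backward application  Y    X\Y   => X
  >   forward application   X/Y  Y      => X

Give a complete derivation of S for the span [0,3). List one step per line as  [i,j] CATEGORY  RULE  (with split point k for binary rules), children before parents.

[0,3] S   >
  [0,2] S/PP   <
    [0,1] "map" : N\PP
    [1,2] "slowly" : (S/PP)\(N\PP)
  [2,3] "sent" : PP

[0,1] N\PP  lex  "map"
[1,2] (S/PP)\(N\PP)  lex  "slowly"
[0,2] S/PP  <  k=1
[2,3] PP  lex  "sent"
[0,3] S  >  k=2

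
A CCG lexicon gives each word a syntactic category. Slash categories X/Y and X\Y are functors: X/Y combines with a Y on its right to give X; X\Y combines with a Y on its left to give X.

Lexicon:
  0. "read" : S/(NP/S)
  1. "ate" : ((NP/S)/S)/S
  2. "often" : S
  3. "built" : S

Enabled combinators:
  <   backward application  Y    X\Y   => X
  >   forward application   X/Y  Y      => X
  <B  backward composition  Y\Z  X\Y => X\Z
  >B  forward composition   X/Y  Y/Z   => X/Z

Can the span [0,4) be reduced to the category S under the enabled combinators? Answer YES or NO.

[0,4] S   >
  [0,1] "read" : S/(NP/S)
  [1,4] NP/S   >
    [1,3] (NP/S)/S   >
      [1,2] "ate" : ((NP/S)/S)/S
      [2,3] "often" : S
    [3,4] "built" : S

YES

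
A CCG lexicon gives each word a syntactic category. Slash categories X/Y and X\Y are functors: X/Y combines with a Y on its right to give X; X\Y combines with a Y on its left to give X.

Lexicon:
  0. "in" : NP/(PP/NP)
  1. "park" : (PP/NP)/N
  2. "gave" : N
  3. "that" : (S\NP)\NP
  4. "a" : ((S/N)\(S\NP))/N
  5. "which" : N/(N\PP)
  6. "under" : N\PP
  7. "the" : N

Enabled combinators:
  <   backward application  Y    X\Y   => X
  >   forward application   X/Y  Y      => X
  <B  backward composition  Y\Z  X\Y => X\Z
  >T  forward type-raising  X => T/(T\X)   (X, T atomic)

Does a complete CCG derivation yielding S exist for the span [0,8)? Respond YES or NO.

[0,8] S   >
  [0,7] S/N   <
    [0,4] S\NP   <
      [0,3] NP   >
        [0,1] "in" : NP/(PP/NP)
        [1,3] PP/NP   >
          [1,2] "park" : (PP/NP)/N
          [2,3] "gave" : N
      [3,4] "that" : (S\NP)\NP
    [4,7] (S/N)\(S\NP)   >
      [4,5] "a" : ((S/N)\(S\NP))/N
      [5,7] N   >
        [5,6] "which" : N/(N\PP)
        [6,7] "under" : N\PP
  [7,8] "the" : N

YES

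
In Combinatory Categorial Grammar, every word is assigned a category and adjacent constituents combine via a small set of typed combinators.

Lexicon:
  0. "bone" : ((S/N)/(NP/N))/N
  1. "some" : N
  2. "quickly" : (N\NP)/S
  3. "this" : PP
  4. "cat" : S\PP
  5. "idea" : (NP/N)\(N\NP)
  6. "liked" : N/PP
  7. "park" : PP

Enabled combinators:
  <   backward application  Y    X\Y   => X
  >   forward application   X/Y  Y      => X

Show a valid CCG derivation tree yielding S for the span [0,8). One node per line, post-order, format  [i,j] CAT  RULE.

[0,1] ((S/N)/(NP/N))/N  lex  "bone"
[1,2] N  lex  "some"
[0,2] (S/N)/(NP/N)  >  k=1
[2,3] (N\NP)/S  lex  "quickly"
[3,4] PP  lex  "this"
[4,5] S\PP  lex  "cat"
[3,5] S  <  k=4
[2,5] N\NP  >  k=3
[5,6] (NP/N)\(N\NP)  lex  "idea"
[2,6] NP/N  <  k=5
[0,6] S/N  >  k=2
[6,7] N/PP  lex  "liked"
[7,8] PP  lex  "park"
[6,8] N  >  k=7
[0,8] S  >  k=6

[0,8] S   >
  [0,6] S/N   >
    [0,2] (S/N)/(NP/N)   >
      [0,1] "bone" : ((S/N)/(NP/N))/N
      [1,2] "some" : N
    [2,6] NP/N   <
      [2,5] N\NP   >
        [2,3] "quickly" : (N\NP)/S
        [3,5] S   <
          [3,4] "this" : PP
          [4,5] "cat" : S\PP
      [5,6] "idea" : (NP/N)\(N\NP)
  [6,8] N   >
    [6,7] "liked" : N/PP
    [7,8] "park" : PP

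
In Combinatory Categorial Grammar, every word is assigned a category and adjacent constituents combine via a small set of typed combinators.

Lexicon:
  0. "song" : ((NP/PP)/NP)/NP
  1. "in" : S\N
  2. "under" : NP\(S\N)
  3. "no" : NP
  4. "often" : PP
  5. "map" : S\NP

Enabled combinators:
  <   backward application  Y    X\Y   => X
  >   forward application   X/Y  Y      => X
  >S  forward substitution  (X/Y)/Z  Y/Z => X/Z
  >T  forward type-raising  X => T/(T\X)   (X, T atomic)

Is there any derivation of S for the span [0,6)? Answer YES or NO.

[0,6] S   <
  [0,5] NP   >
    [0,4] NP/PP   >
      [0,3] (NP/PP)/NP   >
        [0,1] "song" : ((NP/PP)/NP)/NP
        [1,3] NP   <
          [1,2] "in" : S\N
          [2,3] "under" : NP\(S\N)
      [3,4] "no" : NP
    [4,5] "often" : PP
  [5,6] "map" : S\NP

YES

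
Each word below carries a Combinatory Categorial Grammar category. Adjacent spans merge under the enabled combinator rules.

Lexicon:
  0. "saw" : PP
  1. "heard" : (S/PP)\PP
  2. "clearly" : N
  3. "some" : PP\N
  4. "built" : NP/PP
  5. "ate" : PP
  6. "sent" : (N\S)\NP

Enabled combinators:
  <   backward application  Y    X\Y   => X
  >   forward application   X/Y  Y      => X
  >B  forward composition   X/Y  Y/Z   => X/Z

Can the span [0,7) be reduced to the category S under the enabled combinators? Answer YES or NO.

NO

PP (S/PP)\PP N PP\N NP/PP PP (N\S)\NP
CKY chart[0,7] = {N}; S ∉ chart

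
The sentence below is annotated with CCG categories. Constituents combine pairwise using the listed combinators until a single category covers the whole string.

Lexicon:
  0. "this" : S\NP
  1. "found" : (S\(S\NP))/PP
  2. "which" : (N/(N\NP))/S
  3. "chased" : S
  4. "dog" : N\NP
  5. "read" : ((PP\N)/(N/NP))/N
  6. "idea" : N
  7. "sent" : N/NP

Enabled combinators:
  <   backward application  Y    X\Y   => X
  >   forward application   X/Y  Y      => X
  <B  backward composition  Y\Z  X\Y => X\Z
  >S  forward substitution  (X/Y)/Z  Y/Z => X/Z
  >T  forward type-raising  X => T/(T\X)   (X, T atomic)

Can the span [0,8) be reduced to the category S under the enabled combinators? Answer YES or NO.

[0,8] S   <
  [0,1] "this" : S\NP
  [1,8] S\(S\NP)   >
    [1,2] "found" : (S\(S\NP))/PP
    [2,8] PP   <
      [2,5] N   >
        [2,4] N/(N\NP)   >
          [2,3] "which" : (N/(N\NP))/S
          [3,4] "chased" : S
        [4,5] "dog" : N\NP
      [5,8] PP\N   >
        [5,7] (PP\N)/(N/NP)   >
          [5,6] "read" : ((PP\N)/(N/NP))/N
          [6,7] "idea" : N
        [7,8] "sent" : N/NP

YES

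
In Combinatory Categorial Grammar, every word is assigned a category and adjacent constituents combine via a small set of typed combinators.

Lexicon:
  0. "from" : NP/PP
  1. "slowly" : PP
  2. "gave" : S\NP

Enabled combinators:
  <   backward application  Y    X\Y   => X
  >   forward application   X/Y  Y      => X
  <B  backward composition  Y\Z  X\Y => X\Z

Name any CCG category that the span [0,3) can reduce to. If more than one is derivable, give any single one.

[0,3] S   <
  [0,2] NP   >
    [0,1] "from" : NP/PP
    [1,2] "slowly" : PP
  [2,3] "gave" : S\NP

S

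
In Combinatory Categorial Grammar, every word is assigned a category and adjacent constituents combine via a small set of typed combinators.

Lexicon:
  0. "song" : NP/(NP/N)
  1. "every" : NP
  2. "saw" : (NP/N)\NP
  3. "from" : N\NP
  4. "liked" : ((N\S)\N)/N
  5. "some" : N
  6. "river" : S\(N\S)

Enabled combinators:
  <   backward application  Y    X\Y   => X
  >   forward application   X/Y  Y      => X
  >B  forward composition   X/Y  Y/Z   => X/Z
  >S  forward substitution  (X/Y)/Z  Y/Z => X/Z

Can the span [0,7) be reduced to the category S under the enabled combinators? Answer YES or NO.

[0,7] S   <
  [0,6] N\S   <
    [0,4] N   <
      [0,3] NP   >
        [0,1] "song" : NP/(NP/N)
        [1,3] NP/N   <
          [1,2] "every" : NP
          [2,3] "saw" : (NP/N)\NP
      [3,4] "from" : N\NP
    [4,6] (N\S)\N   >
      [4,5] "liked" : ((N\S)\N)/N
      [5,6] "some" : N
  [6,7] "river" : S\(N\S)

YES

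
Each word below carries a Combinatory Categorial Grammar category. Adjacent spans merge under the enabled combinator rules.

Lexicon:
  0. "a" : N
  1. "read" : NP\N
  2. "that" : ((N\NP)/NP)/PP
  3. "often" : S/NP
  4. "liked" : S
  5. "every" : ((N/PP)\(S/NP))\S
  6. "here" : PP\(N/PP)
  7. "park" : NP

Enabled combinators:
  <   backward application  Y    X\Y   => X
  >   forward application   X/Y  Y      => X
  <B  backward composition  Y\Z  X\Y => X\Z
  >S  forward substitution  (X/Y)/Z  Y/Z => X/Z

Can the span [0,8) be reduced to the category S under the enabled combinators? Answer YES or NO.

NO

N NP\N ((N\NP)/NP)/PP S/NP S ((N/PP)\(S/NP))\S PP\(N/PP) NP
CKY chart[0,8] = {N}; S ∉ chart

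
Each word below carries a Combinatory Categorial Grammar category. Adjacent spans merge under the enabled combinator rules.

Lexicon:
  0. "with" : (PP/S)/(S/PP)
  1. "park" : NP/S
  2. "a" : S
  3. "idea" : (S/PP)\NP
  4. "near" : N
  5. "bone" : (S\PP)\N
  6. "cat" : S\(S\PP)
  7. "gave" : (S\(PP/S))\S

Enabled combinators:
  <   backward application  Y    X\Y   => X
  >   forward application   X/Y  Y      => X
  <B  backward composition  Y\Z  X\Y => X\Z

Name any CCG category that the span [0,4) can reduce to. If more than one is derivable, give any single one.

PP/S

[0,8] S   <
  [0,4] PP/S   >
    [0,1] "with" : (PP/S)/(S/PP)
    [1,4] S/PP   <
      [1,3] NP   >
        [1,2] "park" : NP/S
        [2,3] "a" : S
      [3,4] "idea" : (S/PP)\NP
  [4,8] S\(PP/S)   <
    [4,7] S   <
      [4,5] "near" : N
      [5,7] S\N   <B
        [5,6] "bone" : (S\PP)\N
        [6,7] "cat" : S\(S\PP)
    [7,8] "gave" : (S\(PP/S))\S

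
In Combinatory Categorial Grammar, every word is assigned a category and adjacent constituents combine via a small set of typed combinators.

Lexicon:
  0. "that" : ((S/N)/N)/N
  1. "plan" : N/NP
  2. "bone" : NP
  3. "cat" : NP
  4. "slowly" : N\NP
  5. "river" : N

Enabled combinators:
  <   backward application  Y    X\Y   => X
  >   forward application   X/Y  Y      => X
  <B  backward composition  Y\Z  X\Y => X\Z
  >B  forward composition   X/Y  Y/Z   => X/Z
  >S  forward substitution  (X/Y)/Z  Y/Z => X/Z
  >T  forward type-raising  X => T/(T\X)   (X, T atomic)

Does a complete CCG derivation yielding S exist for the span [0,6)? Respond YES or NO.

[0,6] S   >
  [0,5] S/N   >
    [0,3] (S/N)/N   >
      [0,1] "that" : ((S/N)/N)/N
      [1,3] N   >
        [1,2] "plan" : N/NP
        [2,3] "bone" : NP
    [3,5] N   <
      [3,4] "cat" : NP
      [4,5] "slowly" : N\NP
  [5,6] "river" : N

YES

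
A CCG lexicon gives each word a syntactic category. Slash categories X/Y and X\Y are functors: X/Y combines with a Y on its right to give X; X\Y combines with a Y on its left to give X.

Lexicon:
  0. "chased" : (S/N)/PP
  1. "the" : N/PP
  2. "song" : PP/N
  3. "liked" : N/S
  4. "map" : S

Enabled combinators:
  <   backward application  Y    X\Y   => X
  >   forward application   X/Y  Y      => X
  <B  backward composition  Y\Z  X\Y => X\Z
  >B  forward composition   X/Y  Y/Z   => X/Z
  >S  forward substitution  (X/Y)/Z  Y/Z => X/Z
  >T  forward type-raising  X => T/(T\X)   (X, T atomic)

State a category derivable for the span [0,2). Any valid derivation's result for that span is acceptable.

S/PP

[0,5] S   >
  [0,2] S/PP   >S
    [0,1] "chased" : (S/N)/PP
    [1,2] "the" : N/PP
  [2,5] PP   >
    [2,4] PP/S   >B
      [2,3] "song" : PP/N
      [3,4] "liked" : N/S
    [4,5] "map" : S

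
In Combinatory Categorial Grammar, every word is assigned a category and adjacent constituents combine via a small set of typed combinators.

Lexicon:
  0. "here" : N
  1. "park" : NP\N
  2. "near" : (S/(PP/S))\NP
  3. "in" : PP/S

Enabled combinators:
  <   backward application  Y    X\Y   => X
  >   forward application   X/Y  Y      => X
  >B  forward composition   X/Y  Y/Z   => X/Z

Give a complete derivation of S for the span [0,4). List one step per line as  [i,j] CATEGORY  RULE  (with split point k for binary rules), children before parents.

[0,1] N  lex  "here"
[1,2] NP\N  lex  "park"
[0,2] NP  <  k=1
[2,3] (S/(PP/S))\NP  lex  "near"
[0,3] S/(PP/S)  <  k=2
[3,4] PP/S  lex  "in"
[0,4] S  >  k=3

[0,4] S   >
  [0,3] S/(PP/S)   <
    [0,2] NP   <
      [0,1] "here" : N
      [1,2] "park" : NP\N
    [2,3] "near" : (S/(PP/S))\NP
  [3,4] "in" : PP/S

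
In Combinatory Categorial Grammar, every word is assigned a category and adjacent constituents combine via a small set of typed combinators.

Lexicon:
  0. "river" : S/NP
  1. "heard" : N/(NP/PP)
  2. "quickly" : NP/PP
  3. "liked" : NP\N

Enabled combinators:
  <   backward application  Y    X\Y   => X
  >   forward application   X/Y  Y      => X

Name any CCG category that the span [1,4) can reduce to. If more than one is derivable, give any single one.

NP

[0,4] S   >
  [0,1] "river" : S/NP
  [1,4] NP   <
    [1,3] N   >
      [1,2] "heard" : N/(NP/PP)
      [2,3] "quickly" : NP/PP
    [3,4] "liked" : NP\N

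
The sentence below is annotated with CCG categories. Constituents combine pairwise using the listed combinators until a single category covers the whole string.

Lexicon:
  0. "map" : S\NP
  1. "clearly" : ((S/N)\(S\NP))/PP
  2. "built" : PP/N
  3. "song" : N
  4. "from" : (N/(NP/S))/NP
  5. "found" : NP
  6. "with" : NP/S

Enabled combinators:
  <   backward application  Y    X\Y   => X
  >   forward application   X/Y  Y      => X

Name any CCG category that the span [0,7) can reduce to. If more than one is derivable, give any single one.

S

[0,7] S   >
  [0,4] S/N   <
    [0,1] "map" : S\NP
    [1,4] (S/N)\(S\NP)   >
      [1,2] "clearly" : ((S/N)\(S\NP))/PP
      [2,4] PP   >
        [2,3] "built" : PP/N
        [3,4] "song" : N
  [4,7] N   >
    [4,6] N/(NP/S)   >
      [4,5] "from" : (N/(NP/S))/NP
      [5,6] "found" : NP
    [6,7] "with" : NP/S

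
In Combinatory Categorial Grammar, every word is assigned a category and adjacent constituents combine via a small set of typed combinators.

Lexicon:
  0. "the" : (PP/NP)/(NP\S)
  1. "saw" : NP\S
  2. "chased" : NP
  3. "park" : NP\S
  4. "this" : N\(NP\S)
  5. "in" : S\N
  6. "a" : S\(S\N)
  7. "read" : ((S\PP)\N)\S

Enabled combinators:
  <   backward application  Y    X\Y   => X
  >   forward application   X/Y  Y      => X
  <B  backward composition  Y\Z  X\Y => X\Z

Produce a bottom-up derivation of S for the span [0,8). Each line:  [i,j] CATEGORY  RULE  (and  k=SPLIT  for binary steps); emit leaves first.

[0,1] (PP/NP)/(NP\S)  lex  "the"
[1,2] NP\S  lex  "saw"
[0,2] PP/NP  >  k=1
[2,3] NP  lex  "chased"
[0,3] PP  >  k=2
[3,4] NP\S  lex  "park"
[4,5] N\(NP\S)  lex  "this"
[3,5] N  <  k=4
[5,6] S\N  lex  "in"
[6,7] S\(S\N)  lex  "a"
[5,7] S  <  k=6
[7,8] ((S\PP)\N)\S  lex  "read"
[5,8] (S\PP)\N  <  k=7
[3,8] S\PP  <  k=5
[0,8] S  <  k=3

[0,8] S   <
  [0,3] PP   >
    [0,2] PP/NP   >
      [0,1] "the" : (PP/NP)/(NP\S)
      [1,2] "saw" : NP\S
    [2,3] "chased" : NP
  [3,8] S\PP   <
    [3,5] N   <
      [3,4] "park" : NP\S
      [4,5] "this" : N\(NP\S)
    [5,8] (S\PP)\N   <
      [5,7] S   <
        [5,6] "in" : S\N
        [6,7] "a" : S\(S\N)
      [7,8] "read" : ((S\PP)\N)\S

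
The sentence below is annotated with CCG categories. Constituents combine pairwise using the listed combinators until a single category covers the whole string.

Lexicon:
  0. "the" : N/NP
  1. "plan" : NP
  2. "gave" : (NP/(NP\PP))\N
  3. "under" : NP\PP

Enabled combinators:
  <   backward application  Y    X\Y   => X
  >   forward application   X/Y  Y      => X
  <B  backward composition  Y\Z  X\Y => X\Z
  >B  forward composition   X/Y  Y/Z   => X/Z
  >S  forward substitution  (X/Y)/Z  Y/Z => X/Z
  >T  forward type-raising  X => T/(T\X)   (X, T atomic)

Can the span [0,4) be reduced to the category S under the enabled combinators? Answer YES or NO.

N/NP NP (NP/(NP\PP))\N NP\PP
CKY chart[0,4] = {N/(N\NP), NP, NP/(NP\NP), PP/(PP\NP), S/(S\NP)}; S ∉ chart

NO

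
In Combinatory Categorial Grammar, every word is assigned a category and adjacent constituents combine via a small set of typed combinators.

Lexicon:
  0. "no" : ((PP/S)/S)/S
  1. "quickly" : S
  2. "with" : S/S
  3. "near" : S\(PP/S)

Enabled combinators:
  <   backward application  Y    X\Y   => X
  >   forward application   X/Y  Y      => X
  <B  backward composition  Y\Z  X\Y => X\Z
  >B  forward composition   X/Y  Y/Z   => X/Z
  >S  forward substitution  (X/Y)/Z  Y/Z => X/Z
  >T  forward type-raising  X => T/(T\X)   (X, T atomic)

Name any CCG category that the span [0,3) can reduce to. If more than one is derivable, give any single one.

PP/S

[0,4] S   <
  [0,3] PP/S   >S
    [0,2] (PP/S)/S   >
      [0,1] "no" : ((PP/S)/S)/S
      [1,2] "quickly" : S
    [2,3] "with" : S/S
  [3,4] "near" : S\(PP/S)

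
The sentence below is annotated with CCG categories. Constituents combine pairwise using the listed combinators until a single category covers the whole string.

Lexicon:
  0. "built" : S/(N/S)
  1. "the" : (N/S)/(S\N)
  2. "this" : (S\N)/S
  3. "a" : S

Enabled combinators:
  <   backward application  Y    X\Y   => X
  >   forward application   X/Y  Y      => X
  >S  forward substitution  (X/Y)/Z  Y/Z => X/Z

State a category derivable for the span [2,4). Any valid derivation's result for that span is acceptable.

S\N

[0,4] S   >
  [0,1] "built" : S/(N/S)
  [1,4] N/S   >
    [1,2] "the" : (N/S)/(S\N)
    [2,4] S\N   >
      [2,3] "this" : (S\N)/S
      [3,4] "a" : S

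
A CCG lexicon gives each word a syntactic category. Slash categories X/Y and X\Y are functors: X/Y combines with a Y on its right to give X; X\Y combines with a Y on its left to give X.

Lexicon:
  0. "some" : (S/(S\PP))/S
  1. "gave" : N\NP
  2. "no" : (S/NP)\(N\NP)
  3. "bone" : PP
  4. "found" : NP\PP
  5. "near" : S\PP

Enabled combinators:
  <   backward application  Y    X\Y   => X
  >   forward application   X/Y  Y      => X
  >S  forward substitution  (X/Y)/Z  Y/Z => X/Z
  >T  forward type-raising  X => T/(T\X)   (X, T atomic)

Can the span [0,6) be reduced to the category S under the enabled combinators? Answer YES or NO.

YES

[0,6] S   >
  [0,5] S/(S\PP)   >
    [0,1] "some" : (S/(S\PP))/S
    [1,5] S   >
      [1,3] S/NP   <
        [1,2] "gave" : N\NP
        [2,3] "no" : (S/NP)\(N\NP)
      [3,5] NP   <
        [3,4] "bone" : PP
        [4,5] "found" : NP\PP
  [5,6] "near" : S\PP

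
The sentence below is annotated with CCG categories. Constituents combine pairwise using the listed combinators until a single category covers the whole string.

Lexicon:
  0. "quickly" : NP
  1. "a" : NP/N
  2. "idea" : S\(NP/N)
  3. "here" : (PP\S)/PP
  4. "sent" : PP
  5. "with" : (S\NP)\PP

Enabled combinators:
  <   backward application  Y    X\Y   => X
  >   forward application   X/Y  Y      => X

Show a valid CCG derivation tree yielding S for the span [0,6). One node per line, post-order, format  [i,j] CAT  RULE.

[0,1] NP  lex  "quickly"
[1,2] NP/N  lex  "a"
[2,3] S\(NP/N)  lex  "idea"
[1,3] S  <  k=2
[3,4] (PP\S)/PP  lex  "here"
[4,5] PP  lex  "sent"
[3,5] PP\S  >  k=4
[1,5] PP  <  k=3
[5,6] (S\NP)\PP  lex  "with"
[1,6] S\NP  <  k=5
[0,6] S  <  k=1

[0,6] S   <
  [0,1] "quickly" : NP
  [1,6] S\NP   <
    [1,5] PP   <
      [1,3] S   <
        [1,2] "a" : NP/N
        [2,3] "idea" : S\(NP/N)
      [3,5] PP\S   >
        [3,4] "here" : (PP\S)/PP
        [4,5] "sent" : PP
    [5,6] "with" : (S\NP)\PP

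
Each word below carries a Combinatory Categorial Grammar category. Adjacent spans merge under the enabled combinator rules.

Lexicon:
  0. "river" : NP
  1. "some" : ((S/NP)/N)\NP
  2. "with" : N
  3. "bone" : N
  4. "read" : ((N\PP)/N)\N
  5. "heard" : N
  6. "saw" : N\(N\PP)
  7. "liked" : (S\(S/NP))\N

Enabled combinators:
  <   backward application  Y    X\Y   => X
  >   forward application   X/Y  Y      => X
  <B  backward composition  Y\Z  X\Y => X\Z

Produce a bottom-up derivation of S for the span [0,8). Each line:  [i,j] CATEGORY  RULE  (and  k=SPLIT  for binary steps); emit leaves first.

[0,8] S   <
  [0,3] S/NP   >
    [0,2] (S/NP)/N   <
      [0,1] "river" : NP
      [1,2] "some" : ((S/NP)/N)\NP
    [2,3] "with" : N
  [3,8] S\(S/NP)   <
    [3,7] N   <
      [3,6] N\PP   >
        [3,5] (N\PP)/N   <
          [3,4] "bone" : N
          [4,5] "read" : ((N\PP)/N)\N
        [5,6] "heard" : N
      [6,7] "saw" : N\(N\PP)
    [7,8] "liked" : (S\(S/NP))\N

[0,1] NP  lex  "river"
[1,2] ((S/NP)/N)\NP  lex  "some"
[0,2] (S/NP)/N  <  k=1
[2,3] N  lex  "with"
[0,3] S/NP  >  k=2
[3,4] N  lex  "bone"
[4,5] ((N\PP)/N)\N  lex  "read"
[3,5] (N\PP)/N  <  k=4
[5,6] N  lex  "heard"
[3,6] N\PP  >  k=5
[6,7] N\(N\PP)  lex  "saw"
[3,7] N  <  k=6
[7,8] (S\(S/NP))\N  lex  "liked"
[3,8] S\(S/NP)  <  k=7
[0,8] S  <  k=3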